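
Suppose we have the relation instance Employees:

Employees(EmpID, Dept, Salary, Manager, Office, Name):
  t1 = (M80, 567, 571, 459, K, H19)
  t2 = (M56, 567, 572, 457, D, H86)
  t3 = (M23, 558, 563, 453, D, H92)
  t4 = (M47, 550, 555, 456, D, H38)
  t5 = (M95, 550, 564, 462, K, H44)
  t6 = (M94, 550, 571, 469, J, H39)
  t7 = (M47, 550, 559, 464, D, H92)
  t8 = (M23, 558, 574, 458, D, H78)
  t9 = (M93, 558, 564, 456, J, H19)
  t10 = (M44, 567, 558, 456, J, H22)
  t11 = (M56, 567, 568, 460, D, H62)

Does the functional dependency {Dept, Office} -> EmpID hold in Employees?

(Dept=567, Office=K): row 1 → EmpID = M80 ✓
(Dept=567, Office=D): rows 2, 11 → EmpID = M56, M56 ✓
(Dept=558, Office=D): rows 3, 8 → EmpID = M23, M23 ✓
(Dept=550, Office=D): rows 4, 7 → EmpID = M47, M47 ✓
(Dept=550, Office=K): row 5 → EmpID = M95 ✓
(Dept=550, Office=J): row 6 → EmpID = M94 ✓
(Dept=558, Office=J): row 9 → EmpID = M93 ✓
(Dept=567, Office=J): row 10 → EmpID = M44 ✓
Every {Dept, Office} value is associated with a single EmpID value, so {Dept, Office} -> EmpID holds.

Yes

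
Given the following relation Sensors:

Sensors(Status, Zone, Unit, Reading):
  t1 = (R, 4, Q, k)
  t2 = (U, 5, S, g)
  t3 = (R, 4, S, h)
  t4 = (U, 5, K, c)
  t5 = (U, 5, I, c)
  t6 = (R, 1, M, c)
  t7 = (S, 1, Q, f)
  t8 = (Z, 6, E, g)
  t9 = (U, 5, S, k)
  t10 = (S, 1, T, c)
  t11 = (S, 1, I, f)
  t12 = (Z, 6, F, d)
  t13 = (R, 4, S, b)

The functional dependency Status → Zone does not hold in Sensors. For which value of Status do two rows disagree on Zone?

R

Status=R: rows 1, 3, 6, 13 → Zone takes values {4, 1} — violation
Status=U: rows 2, 4, 5, 9 → Zone = 5, 5, 5, 5 ✓
Status=S: rows 7, 10, 11 → Zone = 1, 1, 1 ✓
Status=Z: rows 8, 12 → Zone = 6, 6 ✓
The only Status value with inconsistent Zone is Status=R.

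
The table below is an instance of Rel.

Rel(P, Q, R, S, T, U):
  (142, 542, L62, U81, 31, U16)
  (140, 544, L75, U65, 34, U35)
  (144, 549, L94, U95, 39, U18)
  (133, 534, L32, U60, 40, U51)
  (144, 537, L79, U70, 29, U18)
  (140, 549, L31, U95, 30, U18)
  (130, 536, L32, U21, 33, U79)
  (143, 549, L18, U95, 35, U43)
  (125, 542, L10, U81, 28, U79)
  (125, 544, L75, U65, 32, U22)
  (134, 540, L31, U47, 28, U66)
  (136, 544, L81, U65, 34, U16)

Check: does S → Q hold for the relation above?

S=U81: 2 rows → Q = 542, 542 ✓
S=U65: 3 rows → Q = 544, 544, 544 ✓
S=U95: 3 rows → Q = 549, 549, 549 ✓
S=U60: 1 row → Q = 534 ✓
S=U70: 1 row → Q = 537 ✓
S=U21: 1 row → Q = 536 ✓
S=U47: 1 row → Q = 540 ✓
Every S value is associated with a single Q value, so S → Q holds.

Yes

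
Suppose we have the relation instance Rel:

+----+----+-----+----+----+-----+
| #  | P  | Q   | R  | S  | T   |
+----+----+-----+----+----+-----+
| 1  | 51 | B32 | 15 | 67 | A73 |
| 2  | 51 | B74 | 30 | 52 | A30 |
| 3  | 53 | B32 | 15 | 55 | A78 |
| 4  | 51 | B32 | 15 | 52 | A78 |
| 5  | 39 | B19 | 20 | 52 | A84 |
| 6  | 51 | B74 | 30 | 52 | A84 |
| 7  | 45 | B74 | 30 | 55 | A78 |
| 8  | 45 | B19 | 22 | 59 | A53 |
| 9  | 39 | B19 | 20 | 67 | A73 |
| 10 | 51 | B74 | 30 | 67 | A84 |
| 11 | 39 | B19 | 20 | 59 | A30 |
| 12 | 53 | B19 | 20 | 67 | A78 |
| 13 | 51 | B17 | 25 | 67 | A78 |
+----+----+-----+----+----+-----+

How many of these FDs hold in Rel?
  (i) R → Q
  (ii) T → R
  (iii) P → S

1

(i) R → Q: every LHS value maps to a single RHS value — holds.
(ii) T → R: T=A73: rows 1, 9 → R takes values {15, 20} — violation; T=A30: rows 2, 11 → R takes values {30, 20} — violation; T=A78: rows 3, 4, 7, 12, 13 → R takes values {15, 30, 20, 25} — violation; T=A84: rows 5, 6, 10 → R takes values {20, 30} — violation — fails.
(iii) P → S: P=51: rows 1, 2, 4, 6, 10, 13 → S takes values {67, 52} — violation; P=53: rows 3, 12 → S takes values {55, 67} — violation; P=39: rows 5, 9, 11 → S takes values {52, 67, 59} — violation; P=45: rows 7, 8 → S takes values {55, 59} — violation — fails.
1 of the 3 dependencies holds.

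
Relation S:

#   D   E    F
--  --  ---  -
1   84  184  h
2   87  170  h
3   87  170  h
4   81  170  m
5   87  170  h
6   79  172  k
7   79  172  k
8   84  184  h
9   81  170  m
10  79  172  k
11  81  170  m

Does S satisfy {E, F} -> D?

(E=184, F=h): rows 1, 8 → D = 84, 84 ✓
(E=170, F=h): rows 2, 3, 5 → D = 87, 87, 87 ✓
(E=170, F=m): rows 4, 9, 11 → D = 81, 81, 81 ✓
(E=172, F=k): rows 6, 7, 10 → D = 79, 79, 79 ✓
Every {E, F} value is associated with a single D value, so {E, F} -> D holds.

Yes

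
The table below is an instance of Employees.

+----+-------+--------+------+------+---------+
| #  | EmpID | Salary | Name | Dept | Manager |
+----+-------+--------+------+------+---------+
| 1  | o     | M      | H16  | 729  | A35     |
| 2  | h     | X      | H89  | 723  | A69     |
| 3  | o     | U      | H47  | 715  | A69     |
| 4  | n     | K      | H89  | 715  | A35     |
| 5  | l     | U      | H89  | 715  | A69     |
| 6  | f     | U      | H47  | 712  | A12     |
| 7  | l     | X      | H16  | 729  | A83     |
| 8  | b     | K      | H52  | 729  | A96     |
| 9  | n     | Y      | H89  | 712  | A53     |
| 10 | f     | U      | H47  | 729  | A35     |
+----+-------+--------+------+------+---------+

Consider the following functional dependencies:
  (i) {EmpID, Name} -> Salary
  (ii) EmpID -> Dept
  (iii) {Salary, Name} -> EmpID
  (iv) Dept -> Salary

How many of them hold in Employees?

0

(i) {EmpID, Name} -> Salary: (EmpID=n, Name=H89): rows 4, 9 → Salary takes values {K, Y} — violation — fails.
(ii) EmpID -> Dept: EmpID=o: rows 1, 3 → Dept takes values {729, 715} — violation; EmpID=n: rows 4, 9 → Dept takes values {715, 712} — violation; EmpID=l: rows 5, 7 → Dept takes values {715, 729} — violation; EmpID=f: rows 6, 10 → Dept takes values {712, 729} — violation — fails.
(iii) {Salary, Name} -> EmpID: (Salary=U, Name=H47): rows 3, 6, 10 → EmpID takes values {o, f} — violation — fails.
(iv) Dept -> Salary: Dept=729: rows 1, 7, 8, 10 → Salary takes values {M, X, K, U} — violation; Dept=715: rows 3, 4, 5 → Salary takes values {U, K} — violation; Dept=712: rows 6, 9 → Salary takes values {U, Y} — violation — fails.
None of the 4 dependencies hold.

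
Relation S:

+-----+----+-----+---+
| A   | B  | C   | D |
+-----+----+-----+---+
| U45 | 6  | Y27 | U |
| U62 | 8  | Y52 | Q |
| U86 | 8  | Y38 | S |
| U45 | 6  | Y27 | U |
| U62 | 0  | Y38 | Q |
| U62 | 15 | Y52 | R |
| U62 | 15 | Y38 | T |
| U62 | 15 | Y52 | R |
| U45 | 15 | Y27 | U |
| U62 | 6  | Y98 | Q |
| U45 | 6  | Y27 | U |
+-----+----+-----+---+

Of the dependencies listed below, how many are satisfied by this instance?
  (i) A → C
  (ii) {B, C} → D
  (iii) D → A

2

(i) A → C: A=U62: 6 rows → C takes values {Y52, Y38, Y98} — violation — fails.
(ii) {B, C} → D: every LHS value maps to a single RHS value — holds.
(iii) D → A: every LHS value maps to a single RHS value — holds.
2 of the 3 dependencies hold.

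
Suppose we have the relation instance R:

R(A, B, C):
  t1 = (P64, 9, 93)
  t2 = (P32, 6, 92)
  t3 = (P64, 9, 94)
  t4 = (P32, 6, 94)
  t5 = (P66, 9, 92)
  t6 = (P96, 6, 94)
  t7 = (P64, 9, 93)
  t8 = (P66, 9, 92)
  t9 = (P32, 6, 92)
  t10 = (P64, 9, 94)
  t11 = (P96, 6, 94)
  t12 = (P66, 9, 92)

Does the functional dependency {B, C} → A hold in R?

No

(B=9, C=93): rows 1, 7 → A = P64, P64 ✓
(B=6, C=92): rows 2, 9 → A = P32, P32 ✓
(B=9, C=94): rows 3, 10 → A = P64, P64 ✓
(B=6, C=94): rows 4, 6, 11 → A takes values {P32, P96} — violation
(B=9, C=92): rows 5, 8, 12 → A = P66, P66, P66 ✓
Two rows agree on {B, C} but differ on A, so {B, C} → A does not hold.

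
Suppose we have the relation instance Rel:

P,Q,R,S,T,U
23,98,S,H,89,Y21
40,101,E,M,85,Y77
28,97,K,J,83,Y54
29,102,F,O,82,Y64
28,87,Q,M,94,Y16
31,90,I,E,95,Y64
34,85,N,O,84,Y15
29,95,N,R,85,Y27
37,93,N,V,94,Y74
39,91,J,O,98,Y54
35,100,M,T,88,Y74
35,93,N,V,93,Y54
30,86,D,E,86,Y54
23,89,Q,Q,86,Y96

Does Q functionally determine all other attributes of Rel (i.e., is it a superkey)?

No

Two distinct rows share Q=93, so Q does not determine every attribute — not a superkey.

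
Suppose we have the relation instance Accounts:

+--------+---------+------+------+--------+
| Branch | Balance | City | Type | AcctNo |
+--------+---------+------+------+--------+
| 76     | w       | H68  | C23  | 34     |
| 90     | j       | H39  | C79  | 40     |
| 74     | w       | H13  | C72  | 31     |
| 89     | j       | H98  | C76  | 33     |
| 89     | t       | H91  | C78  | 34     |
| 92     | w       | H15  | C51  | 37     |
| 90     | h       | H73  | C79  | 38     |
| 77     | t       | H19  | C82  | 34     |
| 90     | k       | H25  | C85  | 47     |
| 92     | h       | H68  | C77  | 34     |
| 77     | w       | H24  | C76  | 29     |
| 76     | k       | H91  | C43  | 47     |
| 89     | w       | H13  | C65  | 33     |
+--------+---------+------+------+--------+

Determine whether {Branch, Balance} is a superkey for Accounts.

All 13 rows have distinct {Branch, Balance} values, so {Branch, Balance} → (all attributes) holds and {Branch, Balance} is a superkey.

Yes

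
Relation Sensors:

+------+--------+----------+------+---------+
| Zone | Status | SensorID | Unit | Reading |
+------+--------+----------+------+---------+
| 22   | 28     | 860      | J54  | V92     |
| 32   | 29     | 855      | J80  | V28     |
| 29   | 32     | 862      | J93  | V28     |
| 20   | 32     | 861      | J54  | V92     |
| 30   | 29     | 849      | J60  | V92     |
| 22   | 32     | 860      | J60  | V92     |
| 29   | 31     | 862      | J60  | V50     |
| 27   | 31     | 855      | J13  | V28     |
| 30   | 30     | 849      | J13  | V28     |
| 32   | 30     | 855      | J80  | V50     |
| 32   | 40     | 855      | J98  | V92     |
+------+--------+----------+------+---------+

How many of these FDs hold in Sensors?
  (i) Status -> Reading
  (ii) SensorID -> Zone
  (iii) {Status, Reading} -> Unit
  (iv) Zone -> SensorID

(i) Status -> Reading: Status=29: 2 rows → Reading takes values {V28, V92} — violation; Status=32: 3 rows → Reading takes values {V28, V92} — violation; Status=31: 2 rows → Reading takes values {V50, V28} — violation; Status=30: 2 rows → Reading takes values {V28, V50} — violation — fails.
(ii) SensorID -> Zone: SensorID=855: 4 rows → Zone takes values {32, 27} — violation — fails.
(iii) {Status, Reading} -> Unit: (Status=32, Reading=V92): 2 rows → Unit takes values {J54, J60} — violation — fails.
(iv) Zone -> SensorID: every LHS value maps to a single RHS value — holds.
1 of the 4 dependencies holds.

1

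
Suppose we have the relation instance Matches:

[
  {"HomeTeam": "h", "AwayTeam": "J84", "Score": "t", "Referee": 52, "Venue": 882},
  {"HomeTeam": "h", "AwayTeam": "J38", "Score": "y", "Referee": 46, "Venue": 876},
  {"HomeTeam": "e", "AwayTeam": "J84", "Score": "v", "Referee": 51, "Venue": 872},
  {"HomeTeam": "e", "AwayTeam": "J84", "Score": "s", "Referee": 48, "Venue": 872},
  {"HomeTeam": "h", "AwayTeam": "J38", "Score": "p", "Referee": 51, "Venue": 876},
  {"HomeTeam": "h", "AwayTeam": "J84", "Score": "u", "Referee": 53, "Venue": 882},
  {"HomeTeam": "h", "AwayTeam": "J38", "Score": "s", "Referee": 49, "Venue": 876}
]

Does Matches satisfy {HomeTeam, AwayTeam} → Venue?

(HomeTeam=h, AwayTeam=J84): 2 rows → Venue = 882, 882 ✓
(HomeTeam=h, AwayTeam=J38): 3 rows → Venue = 876, 876, 876 ✓
(HomeTeam=e, AwayTeam=J84): 2 rows → Venue = 872, 872 ✓
Every {HomeTeam, AwayTeam} value is associated with a single Venue value, so {HomeTeam, AwayTeam} → Venue holds.

Yes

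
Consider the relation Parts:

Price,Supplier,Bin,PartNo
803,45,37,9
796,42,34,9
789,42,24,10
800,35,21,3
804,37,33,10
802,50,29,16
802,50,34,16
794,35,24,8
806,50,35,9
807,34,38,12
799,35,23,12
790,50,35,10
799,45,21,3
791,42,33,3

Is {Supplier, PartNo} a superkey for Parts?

No

Two distinct rows share (Supplier=50, PartNo=16), so {Supplier, PartNo} does not determine every attribute — not a superkey.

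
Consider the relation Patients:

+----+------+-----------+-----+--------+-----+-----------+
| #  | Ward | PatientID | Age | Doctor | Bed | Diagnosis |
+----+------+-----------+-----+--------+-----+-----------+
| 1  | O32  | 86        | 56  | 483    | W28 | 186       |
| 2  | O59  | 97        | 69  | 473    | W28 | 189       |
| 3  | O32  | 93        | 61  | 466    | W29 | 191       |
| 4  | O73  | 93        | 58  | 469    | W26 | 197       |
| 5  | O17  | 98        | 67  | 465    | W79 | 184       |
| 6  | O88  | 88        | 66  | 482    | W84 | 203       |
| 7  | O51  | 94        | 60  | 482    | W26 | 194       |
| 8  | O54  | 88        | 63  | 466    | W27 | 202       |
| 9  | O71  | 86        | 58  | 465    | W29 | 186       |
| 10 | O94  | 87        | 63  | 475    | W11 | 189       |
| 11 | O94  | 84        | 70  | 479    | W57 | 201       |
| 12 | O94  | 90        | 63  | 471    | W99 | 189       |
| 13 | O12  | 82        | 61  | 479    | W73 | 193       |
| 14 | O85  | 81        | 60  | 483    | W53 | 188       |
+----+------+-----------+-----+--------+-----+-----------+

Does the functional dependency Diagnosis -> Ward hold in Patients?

Diagnosis=186: rows 1, 9 → Ward takes values {O32, O71} — violation
Diagnosis=189: rows 2, 10, 12 → Ward takes values {O59, O94} — violation
Diagnosis=191: row 3 → Ward = O32 ✓
Diagnosis=197: row 4 → Ward = O73 ✓
Diagnosis=184: row 5 → Ward = O17 ✓
Diagnosis=203: row 6 → Ward = O88 ✓
Diagnosis=194: row 7 → Ward = O51 ✓
Diagnosis=202: row 8 → Ward = O54 ✓
Diagnosis=201: row 11 → Ward = O94 ✓
Diagnosis=193: row 13 → Ward = O12 ✓
Diagnosis=188: row 14 → Ward = O85 ✓
Two rows agree on Diagnosis but differ on Ward, so Diagnosis -> Ward does not hold.

No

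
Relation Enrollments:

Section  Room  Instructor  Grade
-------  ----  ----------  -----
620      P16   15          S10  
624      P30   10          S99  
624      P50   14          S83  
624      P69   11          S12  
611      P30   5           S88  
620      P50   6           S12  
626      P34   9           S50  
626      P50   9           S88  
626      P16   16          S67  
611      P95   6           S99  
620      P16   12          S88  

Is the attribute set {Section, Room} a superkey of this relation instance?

Two distinct rows share (Section=620, Room=P16), so {Section, Room} does not determine every attribute — not a superkey.

No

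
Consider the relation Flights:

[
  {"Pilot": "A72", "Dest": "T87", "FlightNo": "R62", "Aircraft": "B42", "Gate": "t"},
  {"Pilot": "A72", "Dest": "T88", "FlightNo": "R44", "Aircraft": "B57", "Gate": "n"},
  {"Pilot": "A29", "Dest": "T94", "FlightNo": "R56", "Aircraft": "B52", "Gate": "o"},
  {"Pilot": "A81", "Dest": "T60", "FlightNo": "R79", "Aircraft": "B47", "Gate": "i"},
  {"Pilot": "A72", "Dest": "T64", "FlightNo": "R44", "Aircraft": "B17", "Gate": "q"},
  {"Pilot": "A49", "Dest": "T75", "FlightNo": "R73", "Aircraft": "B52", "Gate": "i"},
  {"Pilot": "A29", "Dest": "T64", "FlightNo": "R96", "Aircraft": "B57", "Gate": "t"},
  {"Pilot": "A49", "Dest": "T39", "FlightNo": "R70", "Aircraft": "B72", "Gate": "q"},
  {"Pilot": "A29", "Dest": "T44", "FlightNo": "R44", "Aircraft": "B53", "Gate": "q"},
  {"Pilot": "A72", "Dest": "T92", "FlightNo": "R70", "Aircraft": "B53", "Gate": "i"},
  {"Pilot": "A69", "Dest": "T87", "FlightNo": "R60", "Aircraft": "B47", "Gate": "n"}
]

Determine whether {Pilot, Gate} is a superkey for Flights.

All 11 rows have distinct {Pilot, Gate} values, so {Pilot, Gate} → (all attributes) holds and {Pilot, Gate} is a superkey.

Yes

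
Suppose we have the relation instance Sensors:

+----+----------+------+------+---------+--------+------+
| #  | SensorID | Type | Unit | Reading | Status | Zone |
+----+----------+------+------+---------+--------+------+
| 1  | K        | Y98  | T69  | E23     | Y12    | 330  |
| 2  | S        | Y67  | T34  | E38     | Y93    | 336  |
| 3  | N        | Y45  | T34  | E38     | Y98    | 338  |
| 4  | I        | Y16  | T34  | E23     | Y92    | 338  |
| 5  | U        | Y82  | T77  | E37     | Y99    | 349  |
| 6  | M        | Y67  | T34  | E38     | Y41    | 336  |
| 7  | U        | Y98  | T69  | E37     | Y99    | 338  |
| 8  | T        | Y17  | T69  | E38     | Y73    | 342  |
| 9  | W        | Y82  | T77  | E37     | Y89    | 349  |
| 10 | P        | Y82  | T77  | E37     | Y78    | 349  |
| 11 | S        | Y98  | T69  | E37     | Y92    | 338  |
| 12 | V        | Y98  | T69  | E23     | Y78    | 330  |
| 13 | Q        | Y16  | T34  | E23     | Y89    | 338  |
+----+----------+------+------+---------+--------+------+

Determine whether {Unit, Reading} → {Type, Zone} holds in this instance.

No

(Unit=T69, Reading=E23): rows 1, 12 → {Type,Zone} = (Y98, 330), (Y98, 330) ✓
(Unit=T34, Reading=E38): rows 2, 3, 6 → {Type,Zone} takes values {(Y67, 336), (Y45, 338)} — violation
(Unit=T34, Reading=E23): rows 4, 13 → {Type,Zone} = (Y16, 338), (Y16, 338) ✓
(Unit=T77, Reading=E37): rows 5, 9, 10 → {Type,Zone} = (Y82, 349), (Y82, 349), (Y82, 349) ✓
(Unit=T69, Reading=E37): rows 7, 11 → {Type,Zone} = (Y98, 338), (Y98, 338) ✓
(Unit=T69, Reading=E38): row 8 → {Type,Zone} = (Y17, 342) ✓
Two rows agree on {Unit, Reading} but differ on {Type, Zone}, so {Unit, Reading} → {Type, Zone} does not hold.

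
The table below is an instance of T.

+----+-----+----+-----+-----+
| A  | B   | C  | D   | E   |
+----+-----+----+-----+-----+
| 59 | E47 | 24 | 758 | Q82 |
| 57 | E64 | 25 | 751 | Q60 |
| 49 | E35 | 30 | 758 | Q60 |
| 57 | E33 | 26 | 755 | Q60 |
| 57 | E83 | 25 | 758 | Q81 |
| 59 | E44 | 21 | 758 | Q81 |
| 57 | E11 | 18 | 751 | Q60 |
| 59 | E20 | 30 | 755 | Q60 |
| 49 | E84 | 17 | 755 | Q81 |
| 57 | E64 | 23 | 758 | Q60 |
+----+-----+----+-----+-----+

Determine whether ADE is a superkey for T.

No

Two distinct rows share (A=57, D=751, E=Q60), so ADE does not determine every attribute — not a superkey.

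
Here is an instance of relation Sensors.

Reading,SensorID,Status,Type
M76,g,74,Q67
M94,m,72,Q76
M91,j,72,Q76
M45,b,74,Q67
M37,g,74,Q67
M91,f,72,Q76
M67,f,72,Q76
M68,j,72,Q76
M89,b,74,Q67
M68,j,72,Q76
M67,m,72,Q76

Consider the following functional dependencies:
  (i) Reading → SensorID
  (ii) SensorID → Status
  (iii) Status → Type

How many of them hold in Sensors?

(i) Reading → SensorID: Reading=M91: 2 rows → SensorID takes values {j, f} — violation; Reading=M67: 2 rows → SensorID takes values {f, m} — violation — fails.
(ii) SensorID → Status: every LHS value maps to a single RHS value — holds.
(iii) Status → Type: every LHS value maps to a single RHS value — holds.
2 of the 3 dependencies hold.

2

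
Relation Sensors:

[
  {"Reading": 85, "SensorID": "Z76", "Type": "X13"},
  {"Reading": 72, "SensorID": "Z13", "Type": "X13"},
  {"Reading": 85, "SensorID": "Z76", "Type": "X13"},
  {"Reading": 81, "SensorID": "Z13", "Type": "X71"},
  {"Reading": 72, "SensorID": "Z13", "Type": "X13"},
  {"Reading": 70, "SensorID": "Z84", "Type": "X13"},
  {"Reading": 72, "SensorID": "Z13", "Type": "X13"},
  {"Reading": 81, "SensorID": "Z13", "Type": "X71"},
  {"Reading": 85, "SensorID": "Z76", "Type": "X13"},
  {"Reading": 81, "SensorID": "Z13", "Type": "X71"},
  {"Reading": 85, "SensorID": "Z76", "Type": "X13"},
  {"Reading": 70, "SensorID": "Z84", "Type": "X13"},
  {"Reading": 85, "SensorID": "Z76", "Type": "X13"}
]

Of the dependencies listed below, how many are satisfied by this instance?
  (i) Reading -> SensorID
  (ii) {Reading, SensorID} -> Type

(i) Reading -> SensorID: every LHS value maps to a single RHS value — holds.
(ii) {Reading, SensorID} -> Type: every LHS value maps to a single RHS value — holds.
2 of the 2 dependencies hold.

2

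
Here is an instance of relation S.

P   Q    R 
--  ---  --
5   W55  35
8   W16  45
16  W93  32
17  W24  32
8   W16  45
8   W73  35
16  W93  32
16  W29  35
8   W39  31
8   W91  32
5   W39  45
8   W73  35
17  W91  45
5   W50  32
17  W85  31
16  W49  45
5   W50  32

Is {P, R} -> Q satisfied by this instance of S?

Yes

(P=5, R=35): 1 row → Q = W55 ✓
(P=8, R=45): 2 rows → Q = W16, W16 ✓
(P=16, R=32): 2 rows → Q = W93, W93 ✓
(P=17, R=32): 1 row → Q = W24 ✓
(P=8, R=35): 2 rows → Q = W73, W73 ✓
(P=16, R=35): 1 row → Q = W29 ✓
(P=8, R=31): 1 row → Q = W39 ✓
(P=8, R=32): 1 row → Q = W91 ✓
(P=5, R=45): 1 row → Q = W39 ✓
(P=17, R=45): 1 row → Q = W91 ✓
(P=5, R=32): 2 rows → Q = W50, W50 ✓
(P=17, R=31): 1 row → Q = W85 ✓
(P=16, R=45): 1 row → Q = W49 ✓
Every {P, R} value is associated with a single Q value, so {P, R} -> Q holds.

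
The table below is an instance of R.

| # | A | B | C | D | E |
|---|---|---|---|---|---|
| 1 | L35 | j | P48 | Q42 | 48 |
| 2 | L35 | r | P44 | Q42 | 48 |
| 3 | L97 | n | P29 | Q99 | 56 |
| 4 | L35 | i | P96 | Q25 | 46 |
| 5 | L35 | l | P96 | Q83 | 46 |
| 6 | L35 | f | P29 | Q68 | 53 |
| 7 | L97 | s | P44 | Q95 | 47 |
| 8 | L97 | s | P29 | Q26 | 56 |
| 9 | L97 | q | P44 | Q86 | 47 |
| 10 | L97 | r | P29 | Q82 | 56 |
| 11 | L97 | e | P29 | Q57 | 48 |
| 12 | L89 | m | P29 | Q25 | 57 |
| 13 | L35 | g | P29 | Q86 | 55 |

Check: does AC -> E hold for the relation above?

No

(A=L35, C=P48): row 1 → E = 48 ✓
(A=L35, C=P44): row 2 → E = 48 ✓
(A=L97, C=P29): rows 3, 8, 10, 11 → E takes values {56, 48} — violation
(A=L35, C=P96): rows 4, 5 → E = 46, 46 ✓
(A=L35, C=P29): rows 6, 13 → E takes values {53, 55} — violation
(A=L97, C=P44): rows 7, 9 → E = 47, 47 ✓
(A=L89, C=P29): row 12 → E = 57 ✓
Two rows agree on AC but differ on E, so AC -> E does not hold.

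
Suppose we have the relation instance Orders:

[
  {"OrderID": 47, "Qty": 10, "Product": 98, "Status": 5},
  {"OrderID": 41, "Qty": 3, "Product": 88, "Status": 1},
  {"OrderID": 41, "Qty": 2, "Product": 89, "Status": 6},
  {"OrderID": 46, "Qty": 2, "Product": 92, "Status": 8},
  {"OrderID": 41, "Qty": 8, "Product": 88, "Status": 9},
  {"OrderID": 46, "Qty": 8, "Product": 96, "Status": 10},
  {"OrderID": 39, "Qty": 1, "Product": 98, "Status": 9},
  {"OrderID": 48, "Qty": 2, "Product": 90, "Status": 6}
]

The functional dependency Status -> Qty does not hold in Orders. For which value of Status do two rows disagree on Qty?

Status=5: 1 row → Qty = 10 ✓
Status=1: 1 row → Qty = 3 ✓
Status=6: 2 rows → Qty = 2, 2 ✓
Status=8: 1 row → Qty = 2 ✓
Status=9: 2 rows → Qty takes values {8, 1} — violation
Status=10: 1 row → Qty = 8 ✓
The only Status value with inconsistent Qty is Status=9.

9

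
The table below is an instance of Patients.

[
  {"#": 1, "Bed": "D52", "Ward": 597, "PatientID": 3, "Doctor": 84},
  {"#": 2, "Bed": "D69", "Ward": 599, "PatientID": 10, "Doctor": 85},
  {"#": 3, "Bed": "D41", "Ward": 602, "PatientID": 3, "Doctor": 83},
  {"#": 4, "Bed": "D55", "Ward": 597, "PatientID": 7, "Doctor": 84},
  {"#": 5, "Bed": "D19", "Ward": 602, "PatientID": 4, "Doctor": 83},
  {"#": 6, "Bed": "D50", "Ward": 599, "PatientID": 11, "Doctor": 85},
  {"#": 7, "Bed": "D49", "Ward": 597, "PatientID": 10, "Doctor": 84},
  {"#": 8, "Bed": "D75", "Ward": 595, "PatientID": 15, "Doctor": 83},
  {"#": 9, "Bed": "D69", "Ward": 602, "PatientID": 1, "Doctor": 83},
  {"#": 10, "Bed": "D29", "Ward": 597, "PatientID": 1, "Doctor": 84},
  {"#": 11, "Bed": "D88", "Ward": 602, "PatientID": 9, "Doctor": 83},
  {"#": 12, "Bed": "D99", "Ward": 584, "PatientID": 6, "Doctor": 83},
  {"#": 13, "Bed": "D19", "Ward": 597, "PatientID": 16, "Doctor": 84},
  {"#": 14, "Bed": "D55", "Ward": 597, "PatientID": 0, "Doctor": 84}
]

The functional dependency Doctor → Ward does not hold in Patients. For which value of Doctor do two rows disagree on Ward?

Doctor=84: rows 1, 4, 7, 10, 13, 14 → Ward = 597, 597, 597, 597, 597, 597 ✓
Doctor=85: rows 2, 6 → Ward = 599, 599 ✓
Doctor=83: rows 3, 5, 8, 9, 11, 12 → Ward takes values {602, 595, 584} — violation
The only Doctor value with inconsistent Ward is Doctor=83.

83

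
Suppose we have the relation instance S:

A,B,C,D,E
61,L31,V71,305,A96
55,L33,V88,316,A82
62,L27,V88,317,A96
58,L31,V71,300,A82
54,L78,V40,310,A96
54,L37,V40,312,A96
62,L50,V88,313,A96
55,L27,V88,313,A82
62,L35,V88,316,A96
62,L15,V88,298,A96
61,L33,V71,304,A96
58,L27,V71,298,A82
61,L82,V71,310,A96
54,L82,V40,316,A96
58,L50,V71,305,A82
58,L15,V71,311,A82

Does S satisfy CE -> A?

Yes

(C=V71, E=A96): 3 rows → A = 61, 61, 61 ✓
(C=V88, E=A82): 2 rows → A = 55, 55 ✓
(C=V88, E=A96): 4 rows → A = 62, 62, 62, 62 ✓
(C=V71, E=A82): 4 rows → A = 58, 58, 58, 58 ✓
(C=V40, E=A96): 3 rows → A = 54, 54, 54 ✓
Every CE value is associated with a single A value, so CE -> A holds.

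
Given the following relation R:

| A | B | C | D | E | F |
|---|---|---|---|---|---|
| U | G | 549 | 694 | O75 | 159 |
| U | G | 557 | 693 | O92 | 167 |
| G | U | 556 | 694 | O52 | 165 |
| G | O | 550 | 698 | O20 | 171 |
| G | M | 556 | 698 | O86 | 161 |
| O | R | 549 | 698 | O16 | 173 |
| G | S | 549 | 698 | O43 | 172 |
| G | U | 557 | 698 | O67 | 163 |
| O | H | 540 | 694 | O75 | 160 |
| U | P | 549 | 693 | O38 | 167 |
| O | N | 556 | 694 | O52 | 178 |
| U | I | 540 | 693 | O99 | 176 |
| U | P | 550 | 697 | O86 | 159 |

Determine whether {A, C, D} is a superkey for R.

All 13 rows have distinct {A, C, D} values, so {A, C, D} → (all attributes) holds and {A, C, D} is a superkey.

Yes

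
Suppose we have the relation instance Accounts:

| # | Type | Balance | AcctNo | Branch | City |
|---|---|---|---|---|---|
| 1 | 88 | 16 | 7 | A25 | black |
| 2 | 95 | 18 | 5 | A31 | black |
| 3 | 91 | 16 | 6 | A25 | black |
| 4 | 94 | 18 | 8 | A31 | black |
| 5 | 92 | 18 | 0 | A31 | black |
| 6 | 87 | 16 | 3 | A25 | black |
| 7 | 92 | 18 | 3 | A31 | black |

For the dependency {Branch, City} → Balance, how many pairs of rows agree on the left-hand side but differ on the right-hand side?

(Branch=A25, City=black): all 3 rows agree on Balance — 0 pairs.
(Branch=A31, City=black): all 4 rows agree on Balance — 0 pairs.

0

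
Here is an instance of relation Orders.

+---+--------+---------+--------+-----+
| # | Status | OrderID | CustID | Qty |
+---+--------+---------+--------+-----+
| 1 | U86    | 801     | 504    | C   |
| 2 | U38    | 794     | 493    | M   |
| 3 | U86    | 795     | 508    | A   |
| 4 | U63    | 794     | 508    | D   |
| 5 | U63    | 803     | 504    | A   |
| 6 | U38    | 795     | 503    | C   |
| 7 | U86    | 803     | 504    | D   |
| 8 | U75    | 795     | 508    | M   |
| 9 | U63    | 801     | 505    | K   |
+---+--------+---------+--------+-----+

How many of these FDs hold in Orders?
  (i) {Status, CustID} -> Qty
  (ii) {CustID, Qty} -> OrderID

(i) {Status, CustID} -> Qty: (Status=U86, CustID=504): rows 1, 7 → Qty takes values {C, D} — violation — fails.
(ii) {CustID, Qty} -> OrderID: every LHS value maps to a single RHS value — holds.
1 of the 2 dependencies holds.

1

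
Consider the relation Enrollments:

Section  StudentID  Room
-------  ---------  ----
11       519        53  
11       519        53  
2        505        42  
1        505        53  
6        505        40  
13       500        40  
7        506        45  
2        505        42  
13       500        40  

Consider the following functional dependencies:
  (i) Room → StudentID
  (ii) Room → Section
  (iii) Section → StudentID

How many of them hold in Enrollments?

1

(i) Room → StudentID: Room=53: 3 rows → StudentID takes values {519, 505} — violation; Room=40: 3 rows → StudentID takes values {505, 500} — violation — fails.
(ii) Room → Section: Room=53: 3 rows → Section takes values {11, 1} — violation; Room=40: 3 rows → Section takes values {6, 13} — violation — fails.
(iii) Section → StudentID: every LHS value maps to a single RHS value — holds.
1 of the 3 dependencies holds.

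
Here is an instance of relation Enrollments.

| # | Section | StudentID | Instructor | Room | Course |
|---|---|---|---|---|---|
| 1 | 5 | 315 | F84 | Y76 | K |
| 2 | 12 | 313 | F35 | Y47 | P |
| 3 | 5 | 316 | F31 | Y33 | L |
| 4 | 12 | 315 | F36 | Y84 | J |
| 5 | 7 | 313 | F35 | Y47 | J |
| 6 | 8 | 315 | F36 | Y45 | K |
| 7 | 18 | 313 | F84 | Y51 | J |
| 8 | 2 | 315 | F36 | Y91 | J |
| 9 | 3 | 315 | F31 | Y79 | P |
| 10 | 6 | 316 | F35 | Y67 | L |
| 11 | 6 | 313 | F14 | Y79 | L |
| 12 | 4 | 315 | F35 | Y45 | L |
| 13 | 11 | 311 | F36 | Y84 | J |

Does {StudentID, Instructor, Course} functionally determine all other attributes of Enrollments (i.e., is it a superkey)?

Rows 4 and 8 have the same {StudentID, Instructor, Course} value (StudentID=315, Instructor=F36, Course=J) but are distinct tuples, so {StudentID, Instructor, Course} does not determine every attribute — not a superkey.

No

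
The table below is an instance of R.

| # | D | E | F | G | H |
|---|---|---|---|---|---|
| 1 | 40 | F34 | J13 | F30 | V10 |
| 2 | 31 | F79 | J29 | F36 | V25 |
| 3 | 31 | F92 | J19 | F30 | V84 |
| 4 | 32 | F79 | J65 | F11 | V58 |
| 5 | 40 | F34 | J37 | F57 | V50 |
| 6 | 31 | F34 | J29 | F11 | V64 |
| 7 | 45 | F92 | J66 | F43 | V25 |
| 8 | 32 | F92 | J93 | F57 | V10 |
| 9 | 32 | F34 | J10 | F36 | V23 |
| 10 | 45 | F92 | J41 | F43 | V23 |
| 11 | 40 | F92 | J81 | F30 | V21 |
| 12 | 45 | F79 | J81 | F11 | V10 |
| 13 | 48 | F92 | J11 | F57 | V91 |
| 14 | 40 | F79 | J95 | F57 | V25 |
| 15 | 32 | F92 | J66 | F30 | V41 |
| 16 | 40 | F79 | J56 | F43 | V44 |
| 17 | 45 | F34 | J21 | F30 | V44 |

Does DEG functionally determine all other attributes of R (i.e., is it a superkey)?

No

Rows 7 and 10 have the same DEG value (D=45, E=F92, G=F43) but are distinct tuples, so DEG does not determine every attribute — not a superkey.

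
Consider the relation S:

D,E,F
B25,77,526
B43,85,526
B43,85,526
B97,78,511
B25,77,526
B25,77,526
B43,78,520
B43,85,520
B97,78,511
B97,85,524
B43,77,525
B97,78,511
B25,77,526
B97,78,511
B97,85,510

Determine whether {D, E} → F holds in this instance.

No

(D=B25, E=77): 4 rows → F = 526, 526, 526, 526 ✓
(D=B43, E=85): 3 rows → F takes values {526, 520} — violation
(D=B97, E=78): 4 rows → F = 511, 511, 511, 511 ✓
(D=B43, E=78): 1 row → F = 520 ✓
(D=B97, E=85): 2 rows → F takes values {524, 510} — violation
(D=B43, E=77): 1 row → F = 525 ✓
Two rows agree on {D, E} but differ on F, so {D, E} → F does not hold.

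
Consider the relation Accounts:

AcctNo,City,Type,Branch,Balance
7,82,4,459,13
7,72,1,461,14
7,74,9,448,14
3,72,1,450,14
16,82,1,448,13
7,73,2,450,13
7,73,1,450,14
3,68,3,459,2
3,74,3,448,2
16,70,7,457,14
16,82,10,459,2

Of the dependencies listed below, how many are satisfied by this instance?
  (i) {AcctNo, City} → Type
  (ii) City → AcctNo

0

(i) {AcctNo, City} → Type: (AcctNo=16, City=82): 2 rows → Type takes values {1, 10} — violation; (AcctNo=7, City=73): 2 rows → Type takes values {2, 1} — violation — fails.
(ii) City → AcctNo: City=82: 3 rows → AcctNo takes values {7, 16} — violation; City=72: 2 rows → AcctNo takes values {7, 3} — violation; City=74: 2 rows → AcctNo takes values {7, 3} — violation — fails.
None of the 2 dependencies hold.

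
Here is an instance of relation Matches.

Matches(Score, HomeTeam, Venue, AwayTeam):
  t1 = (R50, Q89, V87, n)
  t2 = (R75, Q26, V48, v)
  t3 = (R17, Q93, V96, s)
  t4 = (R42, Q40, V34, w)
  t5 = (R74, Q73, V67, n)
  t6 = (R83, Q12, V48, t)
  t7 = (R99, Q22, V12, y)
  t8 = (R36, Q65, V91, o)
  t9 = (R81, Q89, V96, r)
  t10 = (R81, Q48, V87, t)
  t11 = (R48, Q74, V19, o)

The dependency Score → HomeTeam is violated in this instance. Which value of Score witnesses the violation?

R81

Score=R50: row 1 → HomeTeam = Q89 ✓
Score=R75: row 2 → HomeTeam = Q26 ✓
Score=R17: row 3 → HomeTeam = Q93 ✓
Score=R42: row 4 → HomeTeam = Q40 ✓
Score=R74: row 5 → HomeTeam = Q73 ✓
Score=R83: row 6 → HomeTeam = Q12 ✓
Score=R99: row 7 → HomeTeam = Q22 ✓
Score=R36: row 8 → HomeTeam = Q65 ✓
Score=R81: rows 9, 10 → HomeTeam takes values {Q89, Q48} — violation
Score=R48: row 11 → HomeTeam = Q74 ✓
The only Score value with inconsistent HomeTeam is Score=R81.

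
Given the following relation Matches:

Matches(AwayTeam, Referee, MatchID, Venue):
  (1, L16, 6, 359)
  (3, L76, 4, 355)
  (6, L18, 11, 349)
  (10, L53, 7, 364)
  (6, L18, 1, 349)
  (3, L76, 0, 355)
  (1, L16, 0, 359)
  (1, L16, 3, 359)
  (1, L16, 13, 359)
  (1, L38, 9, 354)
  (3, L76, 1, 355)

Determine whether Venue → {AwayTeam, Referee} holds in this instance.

Venue=359: 4 rows → {AwayTeam,Referee} = (1, L16), (1, L16), (1, L16), (1, L16) ✓
Venue=355: 3 rows → {AwayTeam,Referee} = (3, L76), (3, L76), (3, L76) ✓
Venue=349: 2 rows → {AwayTeam,Referee} = (6, L18), (6, L18) ✓
Venue=364: 1 row → {AwayTeam,Referee} = (10, L53) ✓
Venue=354: 1 row → {AwayTeam,Referee} = (1, L38) ✓
Every Venue value is associated with a single {AwayTeam, Referee} value, so Venue → {AwayTeam, Referee} holds.

Yes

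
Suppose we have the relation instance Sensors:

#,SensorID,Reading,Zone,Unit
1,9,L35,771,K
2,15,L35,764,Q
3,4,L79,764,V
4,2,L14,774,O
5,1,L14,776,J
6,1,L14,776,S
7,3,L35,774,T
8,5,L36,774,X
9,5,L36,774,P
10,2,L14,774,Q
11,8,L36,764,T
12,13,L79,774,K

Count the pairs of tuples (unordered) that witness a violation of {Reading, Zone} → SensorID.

0

(Reading=L14, Zone=774): all 2 rows agree on SensorID — 0 pairs.
(Reading=L14, Zone=776): all 2 rows agree on SensorID — 0 pairs.
(Reading=L36, Zone=774): all 2 rows agree on SensorID — 0 pairs.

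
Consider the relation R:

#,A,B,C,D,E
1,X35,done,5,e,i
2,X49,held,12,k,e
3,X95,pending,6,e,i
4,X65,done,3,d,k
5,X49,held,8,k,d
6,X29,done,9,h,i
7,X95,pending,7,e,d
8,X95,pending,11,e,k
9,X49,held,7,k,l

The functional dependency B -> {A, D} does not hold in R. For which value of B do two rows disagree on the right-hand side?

done

B=done: rows 1, 4, 6 → {A,D} takes values {(X35, e), (X65, d), (X29, h)} — violation
B=held: rows 2, 5, 9 → {A,D} = (X49, k), (X49, k), (X49, k) ✓
B=pending: rows 3, 7, 8 → {A,D} = (X95, e), (X95, e), (X95, e) ✓
The only B value with inconsistent RHS is B=done.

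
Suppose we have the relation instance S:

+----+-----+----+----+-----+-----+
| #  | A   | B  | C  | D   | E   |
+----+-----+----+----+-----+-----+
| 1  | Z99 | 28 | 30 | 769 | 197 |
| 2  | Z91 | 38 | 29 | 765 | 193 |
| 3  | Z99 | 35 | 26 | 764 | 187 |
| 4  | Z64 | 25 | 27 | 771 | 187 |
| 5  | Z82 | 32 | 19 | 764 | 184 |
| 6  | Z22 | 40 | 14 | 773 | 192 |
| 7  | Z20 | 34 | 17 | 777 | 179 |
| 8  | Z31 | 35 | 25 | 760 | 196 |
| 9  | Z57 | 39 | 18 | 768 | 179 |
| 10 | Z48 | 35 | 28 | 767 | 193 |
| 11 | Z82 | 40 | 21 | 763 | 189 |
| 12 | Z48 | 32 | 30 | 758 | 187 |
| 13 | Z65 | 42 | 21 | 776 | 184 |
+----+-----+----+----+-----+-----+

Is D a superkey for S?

Rows 3 and 5 have the same D value D=764 but are distinct tuples, so D does not determine every attribute — not a superkey.

No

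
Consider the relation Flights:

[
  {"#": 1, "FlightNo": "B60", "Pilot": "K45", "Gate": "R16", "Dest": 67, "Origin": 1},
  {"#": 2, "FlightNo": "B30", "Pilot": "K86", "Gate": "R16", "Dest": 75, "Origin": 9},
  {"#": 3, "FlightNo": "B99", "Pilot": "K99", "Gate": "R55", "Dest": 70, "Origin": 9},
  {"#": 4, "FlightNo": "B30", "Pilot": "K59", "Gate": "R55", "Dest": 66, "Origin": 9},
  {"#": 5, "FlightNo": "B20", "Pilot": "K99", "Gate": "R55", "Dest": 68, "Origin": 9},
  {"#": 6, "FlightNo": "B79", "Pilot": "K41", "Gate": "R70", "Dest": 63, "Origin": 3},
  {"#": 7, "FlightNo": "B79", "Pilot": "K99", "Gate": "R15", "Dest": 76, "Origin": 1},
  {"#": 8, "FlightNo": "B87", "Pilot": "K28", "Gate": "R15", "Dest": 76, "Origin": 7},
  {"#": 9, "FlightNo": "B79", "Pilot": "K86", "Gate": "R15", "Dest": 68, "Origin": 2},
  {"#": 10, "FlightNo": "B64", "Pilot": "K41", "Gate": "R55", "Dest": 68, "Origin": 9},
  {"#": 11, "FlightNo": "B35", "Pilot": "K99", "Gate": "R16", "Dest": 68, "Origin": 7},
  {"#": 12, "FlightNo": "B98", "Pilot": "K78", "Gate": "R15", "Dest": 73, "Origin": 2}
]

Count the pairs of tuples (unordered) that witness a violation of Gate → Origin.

8

Gate=R16: violating pairs (1,2), (1,11), (2,11) — 3 pairs.
Gate=R55: all 4 rows agree on Origin — 0 pairs.
Gate=R15: violating pairs (7,8), (7,9), (7,12), (8,9), (8,12) — 5 pairs.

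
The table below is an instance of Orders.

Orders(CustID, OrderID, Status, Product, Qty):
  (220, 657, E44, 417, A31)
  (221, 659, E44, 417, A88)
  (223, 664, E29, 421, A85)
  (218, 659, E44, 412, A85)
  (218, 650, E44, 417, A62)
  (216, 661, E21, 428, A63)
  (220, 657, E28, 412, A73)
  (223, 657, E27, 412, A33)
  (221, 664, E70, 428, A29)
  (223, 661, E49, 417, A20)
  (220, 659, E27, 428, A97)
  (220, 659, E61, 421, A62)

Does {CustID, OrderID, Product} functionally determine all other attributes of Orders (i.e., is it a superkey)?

Yes

All 12 rows have distinct {CustID, OrderID, Product} values, so {CustID, OrderID, Product} → (all attributes) holds and {CustID, OrderID, Product} is a superkey.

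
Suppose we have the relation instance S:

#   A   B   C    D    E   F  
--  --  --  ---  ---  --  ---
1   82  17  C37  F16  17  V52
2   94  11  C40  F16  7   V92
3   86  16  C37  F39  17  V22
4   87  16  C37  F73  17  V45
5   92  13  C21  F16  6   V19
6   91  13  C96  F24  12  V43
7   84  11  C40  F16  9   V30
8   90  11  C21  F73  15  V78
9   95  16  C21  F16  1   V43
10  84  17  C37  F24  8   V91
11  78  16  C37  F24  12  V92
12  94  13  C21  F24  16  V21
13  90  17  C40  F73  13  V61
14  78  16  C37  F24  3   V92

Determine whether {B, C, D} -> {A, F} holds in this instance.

(B=17, C=C37, D=F16): row 1 → {A,F} = (82, V52) ✓
(B=11, C=C40, D=F16): rows 2, 7 → {A,F} takes values {(94, V92), (84, V30)} — violation
(B=16, C=C37, D=F39): row 3 → {A,F} = (86, V22) ✓
(B=16, C=C37, D=F73): row 4 → {A,F} = (87, V45) ✓
(B=13, C=C21, D=F16): row 5 → {A,F} = (92, V19) ✓
(B=13, C=C96, D=F24): row 6 → {A,F} = (91, V43) ✓
(B=11, C=C21, D=F73): row 8 → {A,F} = (90, V78) ✓
(B=16, C=C21, D=F16): row 9 → {A,F} = (95, V43) ✓
(B=17, C=C37, D=F24): row 10 → {A,F} = (84, V91) ✓
(B=16, C=C37, D=F24): rows 11, 14 → {A,F} = (78, V92), (78, V92) ✓
(B=13, C=C21, D=F24): row 12 → {A,F} = (94, V21) ✓
(B=17, C=C40, D=F73): row 13 → {A,F} = (90, V61) ✓
Two rows agree on {B, C, D} but differ on {A, F}, so {B, C, D} -> {A, F} does not hold.

No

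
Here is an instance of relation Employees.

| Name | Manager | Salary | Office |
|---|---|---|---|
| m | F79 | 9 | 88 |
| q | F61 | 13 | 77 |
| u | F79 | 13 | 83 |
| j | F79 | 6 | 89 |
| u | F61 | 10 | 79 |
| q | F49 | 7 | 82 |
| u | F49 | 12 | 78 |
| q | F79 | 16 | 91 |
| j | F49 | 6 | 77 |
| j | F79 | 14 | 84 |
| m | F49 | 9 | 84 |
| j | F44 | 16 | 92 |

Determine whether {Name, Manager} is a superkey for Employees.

Two distinct rows share (Name=j, Manager=F79), so {Name, Manager} does not determine every attribute — not a superkey.

No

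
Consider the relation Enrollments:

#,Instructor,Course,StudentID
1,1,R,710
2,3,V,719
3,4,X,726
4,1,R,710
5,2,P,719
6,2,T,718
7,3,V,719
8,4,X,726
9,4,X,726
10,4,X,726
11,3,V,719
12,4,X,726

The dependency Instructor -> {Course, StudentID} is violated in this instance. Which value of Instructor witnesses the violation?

Instructor=1: rows 1, 4 → {Course,StudentID} = (R, 710), (R, 710) ✓
Instructor=3: rows 2, 7, 11 → {Course,StudentID} = (V, 719), (V, 719), (V, 719) ✓
Instructor=4: rows 3, 8, 9, 10, 12 → {Course,StudentID} = (X, 726), (X, 726), (X, 726), (X, 726), (X, 726) ✓
Instructor=2: rows 5, 6 → {Course,StudentID} takes values {(P, 719), (T, 718)} — violation
The only Instructor value with inconsistent RHS is Instructor=2.

2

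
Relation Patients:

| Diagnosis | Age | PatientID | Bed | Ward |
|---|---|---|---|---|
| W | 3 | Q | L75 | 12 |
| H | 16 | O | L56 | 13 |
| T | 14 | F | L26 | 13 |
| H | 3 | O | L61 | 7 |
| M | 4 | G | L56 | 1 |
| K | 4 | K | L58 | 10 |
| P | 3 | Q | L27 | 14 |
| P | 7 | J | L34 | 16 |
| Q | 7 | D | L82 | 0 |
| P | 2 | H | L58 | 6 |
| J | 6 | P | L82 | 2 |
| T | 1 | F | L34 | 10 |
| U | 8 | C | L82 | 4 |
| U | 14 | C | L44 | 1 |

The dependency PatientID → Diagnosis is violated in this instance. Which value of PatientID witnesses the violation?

PatientID=Q: 2 rows → Diagnosis takes values {W, P} — violation
PatientID=O: 2 rows → Diagnosis = H, H ✓
PatientID=F: 2 rows → Diagnosis = T, T ✓
PatientID=G: 1 row → Diagnosis = M ✓
PatientID=K: 1 row → Diagnosis = K ✓
PatientID=J: 1 row → Diagnosis = P ✓
PatientID=D: 1 row → Diagnosis = Q ✓
PatientID=H: 1 row → Diagnosis = P ✓
PatientID=P: 1 row → Diagnosis = J ✓
PatientID=C: 2 rows → Diagnosis = U, U ✓
The only PatientID value with inconsistent Diagnosis is PatientID=Q.

Q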